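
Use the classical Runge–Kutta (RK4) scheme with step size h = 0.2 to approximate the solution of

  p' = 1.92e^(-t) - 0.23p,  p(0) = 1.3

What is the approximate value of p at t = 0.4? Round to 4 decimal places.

1.7886

RK4: k1 = f(t_n, p_n); k2 = f(t_n + h/2, p_n + (h/2)·k1); k3 = f(t_n + h/2, p_n + (h/2)·k2); k4 = f(t_n + h, p_n + h·k3); p_{n+1} = p_n + (h/6)·(k1 + 2k2 + 2k3 + k4).
t=0.000000, p=1.300000:
  k1 = f(0.000000, 1.300000) = 1.621000
  k2 = f(0.100000, 1.462100) = 1.401005
  k3 = f(0.100000, 1.440100) = 1.406065
  k4 = f(0.200000, 1.581213) = 1.208284
  p ← 1.300000 + (0.2/6)·(k1 + 2k2 + 2k3 + k4) = 1.581447
t=0.200000, p=1.581447:
  k1 = f(0.200000, 1.581447) = 1.208230
  k2 = f(0.300000, 1.702270) = 1.030849
  k3 = f(0.300000, 1.684532) = 1.034929
  k4 = f(0.400000, 1.788433) = 0.875675
  p ← 1.581447 + (0.2/6)·(k1 + 2k2 + 2k3 + k4) = 1.788629
p(0.4) ≈ 1.7886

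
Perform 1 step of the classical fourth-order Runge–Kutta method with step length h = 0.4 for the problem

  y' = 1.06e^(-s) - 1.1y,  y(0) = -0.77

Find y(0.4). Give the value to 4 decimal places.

RK4: k1 = f(s_n, y_n); k2 = f(s_n + h/2, y_n + (h/2)·k1); k3 = f(s_n + h/2, y_n + (h/2)·k2); k4 = f(s_n + h, y_n + h·k3); y_{n+1} = y_n + (h/6)·(k1 + 2k2 + 2k3 + k4).
s=0.000000, y=-0.770000:
  k1 = f(0.000000, -0.770000) = 1.907000
  k2 = f(0.200000, -0.388600) = 1.295315
  k3 = f(0.200000, -0.510937) = 1.429885
  k4 = f(0.400000, -0.198046) = 0.928390
  y ← -0.770000 + (0.4/6)·(k1 + 2k2 + 2k3 + k4) = -0.217614
y(0.4) ≈ -0.2176

-0.2176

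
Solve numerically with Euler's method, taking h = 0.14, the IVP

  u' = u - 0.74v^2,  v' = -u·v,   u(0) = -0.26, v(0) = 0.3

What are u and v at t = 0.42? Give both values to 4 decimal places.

Euler on (u,v): u_{n+1} = u_n + h·u', v_{n+1} = v_n + h·v'.
0.000000: (-0.260000, 0.300000); f=(-0.326600, 0.078000) → (-0.305724, 0.310920)
0.140000: (-0.305724, 0.310920); f=(-0.377261, 0.095056) → (-0.358541, 0.324228)
0.280000: (-0.358541, 0.324228); f=(-0.436332, 0.116249) → (-0.419627, 0.340503)
(u(0.42), v(0.42)) ≈ (-0.4196, 0.3405)

-0.4196, 0.3405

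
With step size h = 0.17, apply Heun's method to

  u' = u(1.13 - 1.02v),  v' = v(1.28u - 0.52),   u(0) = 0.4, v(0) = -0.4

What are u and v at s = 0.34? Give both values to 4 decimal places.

Heun on (u,v): k1 = f(s_n, state_n); k2 = f(s_n + h, state_n + h·k1); state_{n+1} = state_n + (h/2)·(k1 + k2).
0.000000: (0.400000, -0.400000)
  k1 = (0.615200, 0.003200)
  predictor → (0.504584, -0.399456)
  k2 = (0.775770, -0.050279)
  → (0.518232, -0.404002)
0.170000: (0.518232, -0.404002)
  k1 = (0.799157, -0.057909)
  predictor → (0.654089, -0.413846)
  k2 = (1.015227, -0.131286)
  → (0.672455, -0.420083)
(u(0.34), v(0.34)) ≈ (0.6725, -0.4201)

0.6725, -0.4201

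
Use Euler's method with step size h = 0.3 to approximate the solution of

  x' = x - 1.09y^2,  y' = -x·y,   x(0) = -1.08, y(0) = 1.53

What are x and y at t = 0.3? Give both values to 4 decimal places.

Euler on (x,y): x_{n+1} = x_n + h·x', y_{n+1} = y_n + h·y'.
0.000000: (-1.080000, 1.530000); f=(-3.631581, 1.652400) → (-2.169474, 2.025720)
(x(0.3), y(0.3)) ≈ (-2.1695, 2.0257)

-2.1695, 2.0257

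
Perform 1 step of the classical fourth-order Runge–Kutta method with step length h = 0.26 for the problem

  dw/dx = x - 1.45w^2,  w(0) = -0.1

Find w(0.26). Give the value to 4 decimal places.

RK4: k1 = f(x_n, w_n); k2 = f(x_n + h/2, w_n + (h/2)·k1); k3 = f(x_n + h/2, w_n + (h/2)·k2); k4 = f(x_n + h, w_n + h·k3); w_{n+1} = w_n + (h/6)·(k1 + 2k2 + 2k3 + k4).
x=0.000000, w=-0.100000:
  k1 = f(0.000000, -0.100000) = -0.014500
  k2 = f(0.130000, -0.101885) = 0.114948
  k3 = f(0.130000, -0.085057) = 0.119510
  k4 = f(0.260000, -0.068927) = 0.253111
  w ← -0.100000 + (0.26/6)·(k1 + 2k2 + 2k3 + k4) = -0.069340
w(0.26) ≈ -0.0693

-0.0693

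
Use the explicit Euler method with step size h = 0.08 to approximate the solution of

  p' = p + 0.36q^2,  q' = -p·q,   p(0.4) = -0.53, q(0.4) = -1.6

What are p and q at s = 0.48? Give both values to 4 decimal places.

-0.4987, -1.6678

Euler on (p,q): p_{n+1} = p_n + h·p', q_{n+1} = q_n + h·q'.
0.400000: (-0.530000, -1.600000); f=(0.391600, -0.848000) → (-0.498672, -1.667840)
(p(0.48), q(0.48)) ≈ (-0.4987, -1.6678)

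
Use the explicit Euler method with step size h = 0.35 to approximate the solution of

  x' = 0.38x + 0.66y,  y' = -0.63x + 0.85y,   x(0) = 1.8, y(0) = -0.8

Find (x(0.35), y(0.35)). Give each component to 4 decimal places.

1.8546, -1.4349

Euler on (x,y): x_{n+1} = x_n + h·x', y_{n+1} = y_n + h·y'.
0.000000: (1.800000, -0.800000); f=(0.156000, -1.814000) → (1.854600, -1.434900)
(x(0.35), y(0.35)) ≈ (1.8546, -1.4349)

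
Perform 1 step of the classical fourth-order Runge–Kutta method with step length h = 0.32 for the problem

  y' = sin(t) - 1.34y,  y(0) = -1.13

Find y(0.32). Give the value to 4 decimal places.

-0.6918

RK4: k1 = f(t_n, y_n); k2 = f(t_n + h/2, y_n + (h/2)·k1); k3 = f(t_n + h/2, y_n + (h/2)·k2); k4 = f(t_n + h, y_n + h·k3); y_{n+1} = y_n + (h/6)·(k1 + 2k2 + 2k3 + k4).
t=0.000000, y=-1.130000:
  k1 = f(0.000000, -1.130000) = 1.514200
  k2 = f(0.160000, -0.887728) = 1.348874
  k3 = f(0.160000, -0.914180) = 1.384320
  k4 = f(0.320000, -0.687018) = 1.235170
  y ← -1.130000 + (0.32/6)·(k1 + 2k2 + 2k3 + k4) = -0.691826
y(0.32) ≈ -0.6918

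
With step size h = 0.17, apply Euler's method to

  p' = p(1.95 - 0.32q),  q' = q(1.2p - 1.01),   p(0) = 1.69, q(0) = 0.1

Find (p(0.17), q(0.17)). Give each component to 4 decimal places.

2.2410, 0.1173

Euler on (p,q): p_{n+1} = p_n + h·p', q_{n+1} = q_n + h·q'.
0.000000: (1.690000, 0.100000); f=(3.241420, 0.101800) → (2.241041, 0.117306)
(p(0.17), q(0.17)) ≈ (2.2410, 0.1173)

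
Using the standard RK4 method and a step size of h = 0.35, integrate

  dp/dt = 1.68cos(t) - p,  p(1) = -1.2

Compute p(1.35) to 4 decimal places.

-0.6601

RK4: k1 = f(t_n, p_n); k2 = f(t_n + h/2, p_n + (h/2)·k1); k3 = f(t_n + h/2, p_n + (h/2)·k2); k4 = f(t_n + h, p_n + h·k3); p_{n+1} = p_n + (h/6)·(k1 + 2k2 + 2k3 + k4).
t=1.000000, p=-1.200000:
  k1 = f(1.000000, -1.200000) = 2.107708
  k2 = f(1.175000, -0.831151) = 1.478863
  k3 = f(1.175000, -0.941199) = 1.588911
  k4 = f(1.350000, -0.643881) = 1.011812
  p ← -1.200000 + (0.35/6)·(k1 + 2k2 + 2k3 + k4) = -0.660121
p(1.35) ≈ -0.6601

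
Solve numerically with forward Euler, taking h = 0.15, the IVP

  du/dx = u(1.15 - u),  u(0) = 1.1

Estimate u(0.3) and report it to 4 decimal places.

Euler: u_{n+1} = u_n + h·f(x_n, u_n).
x=0.000000, u=1.100000: f=0.055000 → u ← 1.100000 + 0.15·0.055000 = 1.108250
x=0.150000, u=1.108250: f=0.046269 → u ← 1.108250 + 0.15·0.046269 = 1.115190
u(0.3) ≈ 1.1152

1.1152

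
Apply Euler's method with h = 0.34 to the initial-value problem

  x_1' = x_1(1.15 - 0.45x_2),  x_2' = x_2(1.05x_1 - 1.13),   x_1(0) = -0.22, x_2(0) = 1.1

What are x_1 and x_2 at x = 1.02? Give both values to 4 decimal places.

-0.4702, 0.1508

Euler on (x_1,x_2): x_1_{n+1} = x_1_n + h·x_1', x_2_{n+1} = x_2_n + h·x_2'.
0.000000: (-0.220000, 1.100000); f=(-0.144100, -1.497100) → (-0.268994, 0.590986)
0.340000: (-0.268994, 0.590986); f=(-0.237806, -0.834734) → (-0.349848, 0.307176)
0.680000: (-0.349848, 0.307176); f=(-0.353966, -0.459947) → (-0.470196, 0.150794)
(x_1(1.02), x_2(1.02)) ≈ (-0.4702, 0.1508)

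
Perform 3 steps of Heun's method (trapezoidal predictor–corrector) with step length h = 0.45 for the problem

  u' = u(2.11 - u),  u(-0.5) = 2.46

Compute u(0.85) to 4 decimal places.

Heun: k1 = f(t_n, u_n); k2 = f(t_n + h, u_n + h·k1); u_{n+1} = u_n + (h/2)·(k1 + k2).
t=-0.500000, u=2.460000:
  k1 = f(-0.500000, 2.460000) = -0.861000
  k2 = f(-0.050000, 2.072550) = 0.077617
  u ← 2.460000 + (0.45/2)·(-0.861000 + 0.077617) = 2.283739
t=-0.050000, u=2.283739:
  k1 = f(-0.050000, 2.283739) = -0.396774
  k2 = f(0.400000, 2.105190) = 0.010125
  u ← 2.283739 + (0.45/2)·(-0.396774 + 0.010125) = 2.196743
t=0.400000, u=2.196743:
  k1 = f(0.400000, 2.196743) = -0.190552
  k2 = f(0.850000, 2.110995) = -0.002100
  u ← 2.196743 + (0.45/2)·(-0.190552 + (-0.002100)) = 2.153396
u(0.85) ≈ 2.1534

2.1534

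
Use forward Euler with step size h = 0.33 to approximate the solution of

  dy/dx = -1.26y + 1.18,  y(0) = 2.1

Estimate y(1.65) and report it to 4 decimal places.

1.0157

Euler: y_{n+1} = y_n + h·f(x_n, y_n).
x=0.000000, y=2.100000: f=-1.466000 → y ← 2.100000 + 0.33·(-1.466000) = 1.616220
x=0.330000, y=1.616220: f=-0.856437 → y ← 1.616220 + 0.33·(-0.856437) = 1.333596
x=0.660000, y=1.333596: f=-0.500331 → y ← 1.333596 + 0.33·(-0.500331) = 1.168487
x=0.990000, y=1.168487: f=-0.292293 → y ← 1.168487 + 0.33·(-0.292293) = 1.072030
x=1.320000, y=1.072030: f=-0.170758 → y ← 1.072030 + 0.33·(-0.170758) = 1.015680
y(1.65) ≈ 1.0157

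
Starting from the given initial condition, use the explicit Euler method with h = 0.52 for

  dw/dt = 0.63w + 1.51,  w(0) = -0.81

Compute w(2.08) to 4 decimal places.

2.5326

Euler: w_{n+1} = w_n + h·f(t_n, w_n).
t=0.000000, w=-0.810000: f=0.999700 → w ← -0.810000 + 0.52·0.999700 = -0.290156
t=0.520000, w=-0.290156: f=1.327202 → w ← -0.290156 + 0.52·1.327202 = 0.399989
t=1.040000, w=0.399989: f=1.761993 → w ← 0.399989 + 0.52·1.761993 = 1.316225
t=1.560000, w=1.316225: f=2.339222 → w ← 1.316225 + 0.52·2.339222 = 2.532621
w(2.08) ≈ 2.5326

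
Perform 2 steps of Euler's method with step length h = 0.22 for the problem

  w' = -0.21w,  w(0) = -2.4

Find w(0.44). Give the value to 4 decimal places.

-2.1834

Euler: w_{n+1} = w_n + h·f(s_n, w_n).
s=0.000000, w=-2.400000: f=0.504000 → w ← -2.400000 + 0.22·0.504000 = -2.289120
s=0.220000, w=-2.289120: f=0.480715 → w ← -2.289120 + 0.22·0.480715 = -2.183363
w(0.44) ≈ -2.1834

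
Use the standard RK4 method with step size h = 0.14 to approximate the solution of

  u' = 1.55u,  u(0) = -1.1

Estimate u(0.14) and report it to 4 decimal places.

RK4: k1 = f(x_n, u_n); k2 = f(x_n + h/2, u_n + (h/2)·k1); k3 = f(x_n + h/2, u_n + (h/2)·k2); k4 = f(x_n + h, u_n + h·k3); u_{n+1} = u_n + (h/6)·(k1 + 2k2 + 2k3 + k4).
x=0.000000, u=-1.100000:
  k1 = f(0.000000, -1.100000) = -1.705000
  k2 = f(0.070000, -1.219350) = -1.889993
  k3 = f(0.070000, -1.232299) = -1.910064
  k4 = f(0.140000, -1.367409) = -2.119484
  u ← -1.100000 + (0.14/6)·(k1 + 2k2 + 2k3 + k4) = -1.366574
u(0.14) ≈ -1.3666

-1.3666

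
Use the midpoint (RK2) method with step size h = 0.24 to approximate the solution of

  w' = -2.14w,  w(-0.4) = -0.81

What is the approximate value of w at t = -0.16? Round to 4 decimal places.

Midpoint: k1 = f(t_n, w_n); k2 = f(t_n + h/2, w_n + (h/2)·k1); w_{n+1} = w_n + h·k2.
t=-0.400000, w=-0.810000:
  k1 = f(-0.400000, -0.810000) = 1.733400
  k2 = f(-0.280000, -0.601992) = 1.288263
  w ← -0.810000 + 0.24·1.288263 = -0.500817
w(-0.16) ≈ -0.5008

-0.5008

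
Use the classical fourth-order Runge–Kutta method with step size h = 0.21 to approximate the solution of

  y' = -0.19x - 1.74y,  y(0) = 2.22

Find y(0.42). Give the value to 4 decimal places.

1.0558

RK4: k1 = f(x_n, y_n); k2 = f(x_n + h/2, y_n + (h/2)·k1); k3 = f(x_n + h/2, y_n + (h/2)·k2); k4 = f(x_n + h, y_n + h·k3); y_{n+1} = y_n + (h/6)·(k1 + 2k2 + 2k3 + k4).
x=0.000000, y=2.220000:
  k1 = f(0.000000, 2.220000) = -3.862800
  k2 = f(0.105000, 1.814406) = -3.177016
  k3 = f(0.105000, 1.886413) = -3.302309
  k4 = f(0.210000, 1.526515) = -2.696036
  y ← 2.220000 + (0.21/6)·(k1 + 2k2 + 2k3 + k4) = 1.536888
x=0.210000, y=1.536888:
  k1 = f(0.210000, 1.536888) = -2.714085
  k2 = f(0.315000, 1.251909) = -2.238172
  k3 = f(0.315000, 1.301880) = -2.325121
  k4 = f(0.420000, 1.048613) = -1.904386
  y ← 1.536888 + (0.21/6)·(k1 + 2k2 + 2k3 + k4) = 1.055811
y(0.42) ≈ 1.0558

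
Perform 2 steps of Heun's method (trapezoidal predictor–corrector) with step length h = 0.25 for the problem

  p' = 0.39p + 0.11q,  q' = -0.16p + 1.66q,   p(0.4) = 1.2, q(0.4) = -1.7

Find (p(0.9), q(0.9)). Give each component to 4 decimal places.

1.3016, -3.9818

Heun on (p,q): k1 = f(t_n, state_n); k2 = f(t_n + h, state_n + h·k1); state_{n+1} = state_n + (h/2)·(k1 + k2).
0.400000: (1.200000, -1.700000)
  k1 = (0.281000, -3.014000)
  predictor → (1.270250, -2.453500)
  k2 = (0.225513, -4.276050)
  → (1.263314, -2.611256)
0.650000: (1.263314, -2.611256)
  k1 = (0.205454, -4.536816)
  predictor → (1.314678, -3.745460)
  k2 = (0.100724, -6.427812)
  → (1.301586, -3.981835)
(p(0.9), q(0.9)) ≈ (1.3016, -3.9818)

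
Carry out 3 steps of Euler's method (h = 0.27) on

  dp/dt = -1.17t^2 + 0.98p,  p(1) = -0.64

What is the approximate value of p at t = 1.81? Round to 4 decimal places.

-3.1930

Euler: p_{n+1} = p_n + h·f(t_n, p_n).
t=1.000000, p=-0.640000: f=-1.797200 → p ← -0.640000 + 0.27·(-1.797200) = -1.125244
t=1.270000, p=-1.125244: f=-2.989832 → p ← -1.125244 + 0.27·(-2.989832) = -1.932499
t=1.540000, p=-1.932499: f=-4.668621 → p ← -1.932499 + 0.27·(-4.668621) = -3.193026
p(1.81) ≈ -3.1930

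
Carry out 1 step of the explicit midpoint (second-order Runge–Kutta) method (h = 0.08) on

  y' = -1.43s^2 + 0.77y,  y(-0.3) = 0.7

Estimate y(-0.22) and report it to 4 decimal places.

0.7364

Midpoint: k1 = f(s_n, y_n); k2 = f(s_n + h/2, y_n + (h/2)·k1); y_{n+1} = y_n + h·k2.
s=-0.300000, y=0.700000:
  k1 = f(-0.300000, 0.700000) = 0.410300
  k2 = f(-0.260000, 0.716412) = 0.454969
  y ← 0.700000 + 0.08·0.454969 = 0.736398
y(-0.22) ≈ 0.7364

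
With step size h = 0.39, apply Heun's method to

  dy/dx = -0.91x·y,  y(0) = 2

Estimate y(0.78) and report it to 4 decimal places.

Heun: k1 = f(x_n, y_n); k2 = f(x_n + h, y_n + h·k1); y_{n+1} = y_n + (h/2)·(k1 + k2).
x=0.000000, y=2.000000:
  k1 = f(0.000000, 2.000000) = 0.000000
  k2 = f(0.390000, 2.000000) = -0.709800
  y ← 2.000000 + (0.39/2)·(0.000000 + (-0.709800)) = 1.861589
x=0.390000, y=1.861589:
  k1 = f(0.390000, 1.861589) = -0.660678
  k2 = f(0.780000, 1.603925) = -1.138466
  y ← 1.861589 + (0.39/2)·(-0.660678 + (-1.138466)) = 1.510756
y(0.78) ≈ 1.5108

1.5108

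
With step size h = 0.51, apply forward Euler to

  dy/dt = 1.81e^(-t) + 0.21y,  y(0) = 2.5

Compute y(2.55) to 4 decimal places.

7.0461

Euler: y_{n+1} = y_n + h·f(t_n, y_n).
t=0.000000, y=2.500000: f=2.335000 → y ← 2.500000 + 0.51·2.335000 = 3.690850
t=0.510000, y=3.690850: f=1.861975 → y ← 3.690850 + 0.51·1.861975 = 4.640458
t=1.020000, y=4.640458: f=1.627173 → y ← 4.640458 + 0.51·1.627173 = 5.470316
t=1.530000, y=5.470316: f=1.540696 → y ← 5.470316 + 0.51·1.540696 = 6.256071
t=2.040000, y=6.256071: f=1.549127 → y ← 6.256071 + 0.51·1.549127 = 7.046125
y(2.55) ≈ 7.0461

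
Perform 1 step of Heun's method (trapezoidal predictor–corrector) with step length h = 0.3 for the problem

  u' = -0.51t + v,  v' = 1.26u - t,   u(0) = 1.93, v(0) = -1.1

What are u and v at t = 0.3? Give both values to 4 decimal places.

1.6865, -0.4778

Heun on (u,v): k1 = f(t_n, state_n); k2 = f(t_n + h, state_n + h·k1); state_{n+1} = state_n + (h/2)·(k1 + k2).
0.000000: (1.930000, -1.100000)
  k1 = (-1.100000, 2.431800)
  predictor → (1.600000, -0.370460)
  k2 = (-0.523460, 1.716000)
  → (1.686481, -0.477830)
(u(0.3), v(0.3)) ≈ (1.6865, -0.4778)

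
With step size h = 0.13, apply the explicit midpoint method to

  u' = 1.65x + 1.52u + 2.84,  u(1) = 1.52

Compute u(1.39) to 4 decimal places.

5.2629

Midpoint: k1 = f(x_n, u_n); k2 = f(x_n + h/2, u_n + (h/2)·k1); u_{n+1} = u_n + h·k2.
x=1.000000, u=1.520000:
  k1 = f(1.000000, 1.520000) = 6.800400
  k2 = f(1.065000, 1.962026) = 7.579530
  u ← 1.520000 + 0.13·7.579530 = 2.505339
x=1.130000, u=2.505339:
  k1 = f(1.130000, 2.505339) = 8.512615
  k2 = f(1.195000, 3.058659) = 9.460911
  u ← 2.505339 + 0.13·9.460911 = 3.735257
x=1.260000, u=3.735257:
  k1 = f(1.260000, 3.735257) = 10.596591
  k2 = f(1.325000, 4.424036) = 11.750784
  u ← 3.735257 + 0.13·11.750784 = 5.262859
u(1.39) ≈ 5.2629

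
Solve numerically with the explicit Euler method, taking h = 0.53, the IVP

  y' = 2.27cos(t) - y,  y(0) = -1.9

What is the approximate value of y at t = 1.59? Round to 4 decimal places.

1.1445

Euler: y_{n+1} = y_n + h·f(t_n, y_n).
t=0.000000, y=-1.900000: f=4.170000 → y ← -1.900000 + 0.53·4.170000 = 0.310100
t=0.530000, y=0.310100: f=1.648472 → y ← 0.310100 + 0.53·1.648472 = 1.183790
t=1.060000, y=1.183790: f=-0.074051 → y ← 1.183790 + 0.53·(-0.074051) = 1.144543
y(1.59) ≈ 1.1445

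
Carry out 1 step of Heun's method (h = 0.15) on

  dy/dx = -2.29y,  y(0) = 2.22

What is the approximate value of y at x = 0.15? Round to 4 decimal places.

1.5884

Heun: k1 = f(x_n, y_n); k2 = f(x_n + h, y_n + h·k1); y_{n+1} = y_n + (h/2)·(k1 + k2).
x=0.000000, y=2.220000:
  k1 = f(0.000000, 2.220000) = -5.083800
  k2 = f(0.150000, 1.457430) = -3.337515
  y ← 2.220000 + (0.15/2)·(-5.083800 + (-3.337515)) = 1.588401
y(0.15) ≈ 1.5884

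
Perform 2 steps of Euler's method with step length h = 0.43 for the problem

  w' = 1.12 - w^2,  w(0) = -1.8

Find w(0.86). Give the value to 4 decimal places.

Euler: w_{n+1} = w_n + h·f(x_n, w_n).
x=0.000000, w=-1.800000: f=-2.120000 → w ← -1.800000 + 0.43·(-2.120000) = -2.711600
x=0.430000, w=-2.711600: f=-6.232775 → w ← -2.711600 + 0.43·(-6.232775) = -5.391693
w(0.86) ≈ -5.3917

-5.3917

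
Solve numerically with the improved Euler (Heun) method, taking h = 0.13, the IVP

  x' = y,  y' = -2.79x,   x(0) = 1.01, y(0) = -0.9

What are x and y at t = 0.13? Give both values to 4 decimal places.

0.8692, -1.2451

Heun on (x,y): k1 = f(t_n, state_n); k2 = f(t_n + h, state_n + h·k1); state_{n+1} = state_n + (h/2)·(k1 + k2).
0.000000: (1.010000, -0.900000)
  k1 = (-0.900000, -2.817900)
  predictor → (0.893000, -1.266327)
  k2 = (-1.266327, -2.491470)
  → (0.869189, -1.245109)
(x(0.13), y(0.13)) ≈ (0.8692, -1.2451)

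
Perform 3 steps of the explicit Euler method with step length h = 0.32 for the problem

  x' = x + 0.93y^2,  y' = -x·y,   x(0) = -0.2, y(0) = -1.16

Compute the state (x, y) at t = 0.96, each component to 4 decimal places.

Euler on (x,y): x_{n+1} = x_n + h·x', y_{n+1} = y_n + h·y'.
0.000000: (-0.200000, -1.160000); f=(1.051408, -0.232000) → (0.136451, -1.234240)
0.320000: (0.136451, -1.234240); f=(1.553165, 0.168413) → (0.633463, -1.180348)
0.640000: (0.633463, -1.180348); f=(1.929159, 0.747707) → (1.250794, -0.941082)
(x(0.96), y(0.96)) ≈ (1.2508, -0.9411)

1.2508, -0.9411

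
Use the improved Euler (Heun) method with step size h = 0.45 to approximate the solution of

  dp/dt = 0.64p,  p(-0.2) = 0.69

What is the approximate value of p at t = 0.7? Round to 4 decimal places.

1.2196

Heun: k1 = f(t_n, p_n); k2 = f(t_n + h, p_n + h·k1); p_{n+1} = p_n + (h/2)·(k1 + k2).
t=-0.200000, p=0.690000:
  k1 = f(-0.200000, 0.690000) = 0.441600
  k2 = f(0.250000, 0.888720) = 0.568781
  p ← 0.690000 + (0.45/2)·(0.441600 + 0.568781) = 0.917336
t=0.250000, p=0.917336:
  k1 = f(0.250000, 0.917336) = 0.587095
  k2 = f(0.700000, 1.181528) = 0.756178
  p ← 0.917336 + (0.45/2)·(0.587095 + 0.756178) = 1.219572
p(0.7) ≈ 1.2196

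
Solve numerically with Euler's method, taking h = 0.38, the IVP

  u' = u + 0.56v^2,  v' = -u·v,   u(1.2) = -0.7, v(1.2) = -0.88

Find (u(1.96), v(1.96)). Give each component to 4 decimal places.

-0.8415, -1.4533

Euler on (u,v): u_{n+1} = u_n + h·u', v_{n+1} = v_n + h·v'.
1.200000: (-0.700000, -0.880000); f=(-0.266336, -0.616000) → (-0.801208, -1.114080)
1.580000: (-0.801208, -1.114080); f=(-0.106150, -0.892609) → (-0.841545, -1.453272)
(u(1.96), v(1.96)) ≈ (-0.8415, -1.4533)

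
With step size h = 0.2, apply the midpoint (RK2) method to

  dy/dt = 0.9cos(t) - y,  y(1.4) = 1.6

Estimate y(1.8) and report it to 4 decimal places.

Midpoint: k1 = f(t_n, y_n); k2 = f(t_n + h/2, y_n + (h/2)·k1); y_{n+1} = y_n + h·k2.
t=1.400000, y=1.600000:
  k1 = f(1.400000, 1.600000) = -1.447030
  k2 = f(1.500000, 1.455297) = -1.391634
  y ← 1.600000 + 0.2·(-1.391634) = 1.321673
t=1.600000, y=1.321673:
  k1 = f(1.600000, 1.321673) = -1.347953
  k2 = f(1.700000, 1.186878) = -1.302838
  y ← 1.321673 + 0.2·(-1.302838) = 1.061106
y(1.8) ≈ 1.0611

1.0611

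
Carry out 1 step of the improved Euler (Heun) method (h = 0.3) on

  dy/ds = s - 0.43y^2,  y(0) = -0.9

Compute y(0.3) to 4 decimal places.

-0.9723

Heun: k1 = f(s_n, y_n); k2 = f(s_n + h, y_n + h·k1); y_{n+1} = y_n + (h/2)·(k1 + k2).
s=0.000000, y=-0.900000:
  k1 = f(0.000000, -0.900000) = -0.348300
  k2 = f(0.300000, -1.004490) = -0.133870
  y ← -0.900000 + (0.3/2)·(-0.348300 + (-0.133870)) = -0.972326
y(0.3) ≈ -0.9723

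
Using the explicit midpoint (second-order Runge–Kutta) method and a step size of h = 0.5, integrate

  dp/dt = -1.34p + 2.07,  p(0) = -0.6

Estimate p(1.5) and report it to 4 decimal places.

Midpoint: k1 = f(t_n, p_n); k2 = f(t_n + h/2, p_n + (h/2)·k1); p_{n+1} = p_n + h·k2.
t=0.000000, p=-0.600000:
  k1 = f(0.000000, -0.600000) = 2.874000
  k2 = f(0.250000, 0.118500) = 1.911210
  p ← -0.600000 + 0.5·1.911210 = 0.355605
t=0.500000, p=0.355605:
  k1 = f(0.500000, 0.355605) = 1.593489
  k2 = f(0.750000, 0.753977) = 1.059670
  p ← 0.355605 + 0.5·1.059670 = 0.885440
t=1.000000, p=0.885440:
  k1 = f(1.000000, 0.885440) = 0.883510
  k2 = f(1.250000, 1.106318) = 0.587534
  p ← 0.885440 + 0.5·0.587534 = 1.179207
p(1.5) ≈ 1.1792

1.1792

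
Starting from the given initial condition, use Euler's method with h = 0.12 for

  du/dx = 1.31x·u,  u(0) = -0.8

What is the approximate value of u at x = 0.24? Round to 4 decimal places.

Euler: u_{n+1} = u_n + h·f(x_n, u_n).
x=0.000000, u=-0.800000: f=0.000000 → u ← -0.800000 + 0.12·0.000000 = -0.800000
x=0.120000, u=-0.800000: f=-0.125760 → u ← -0.800000 + 0.12·(-0.125760) = -0.815091
u(0.24) ≈ -0.8151

-0.8151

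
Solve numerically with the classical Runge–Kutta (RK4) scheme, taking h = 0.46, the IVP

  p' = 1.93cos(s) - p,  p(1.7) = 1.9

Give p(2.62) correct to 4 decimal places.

0.0697

RK4: k1 = f(s_n, p_n); k2 = f(s_n + h/2, p_n + (h/2)·k1); k3 = f(s_n + h/2, p_n + (h/2)·k2); k4 = f(s_n + h, p_n + h·k3); p_{n+1} = p_n + (h/6)·(k1 + 2k2 + 2k3 + k4).
s=1.700000, p=1.900000:
  k1 = f(1.700000, 1.900000) = -2.148670
  k2 = f(1.930000, 1.405806) = -2.084257
  k3 = f(1.930000, 1.420621) = -2.099072
  k4 = f(2.160000, 0.934427) = -2.006926
  p ← 1.900000 + (0.46/6)·(k1 + 2k2 + 2k3 + k4) = 0.939961
s=2.160000, p=0.939961:
  k1 = f(2.160000, 0.939961) = -2.012460
  k2 = f(2.390000, 0.477095) = -1.887157
  k3 = f(2.390000, 0.505914) = -1.915977
  k4 = f(2.620000, 0.058611) = -1.731973
  p ← 0.939961 + (0.46/6)·(k1 + 2k2 + 2k3 + k4) = 0.069740
p(2.62) ≈ 0.0697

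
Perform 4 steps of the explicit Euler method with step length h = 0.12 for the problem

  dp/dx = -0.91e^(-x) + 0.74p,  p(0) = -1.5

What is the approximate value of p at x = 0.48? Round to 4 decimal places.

Euler: p_{n+1} = p_n + h·f(x_n, p_n).
x=0.000000, p=-1.500000: f=-2.020000 → p ← -1.500000 + 0.12·(-2.020000) = -1.742400
x=0.120000, p=-1.742400: f=-2.096474 → p ← -1.742400 + 0.12·(-2.096474) = -1.993977
x=0.240000, p=-1.993977: f=-2.191374 → p ← -1.993977 + 0.12·(-2.191374) = -2.256942
x=0.360000, p=-2.256942: f=-2.305022 → p ← -2.256942 + 0.12·(-2.305022) = -2.533544
p(0.48) ≈ -2.5335

-2.5335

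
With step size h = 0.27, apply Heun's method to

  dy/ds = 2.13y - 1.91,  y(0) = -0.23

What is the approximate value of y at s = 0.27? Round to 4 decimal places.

Heun: k1 = f(s_n, y_n); k2 = f(s_n + h, y_n + h·k1); y_{n+1} = y_n + (h/2)·(k1 + k2).
s=0.000000, y=-0.230000:
  k1 = f(0.000000, -0.230000) = -2.399900
  k2 = f(0.270000, -0.877973) = -3.780082
  y ← -0.230000 + (0.27/2)·(-2.399900 + (-3.780082)) = -1.064298
y(0.27) ≈ -1.0643

-1.0643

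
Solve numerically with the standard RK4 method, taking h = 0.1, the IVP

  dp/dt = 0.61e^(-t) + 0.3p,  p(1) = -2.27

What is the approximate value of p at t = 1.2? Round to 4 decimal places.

RK4: k1 = f(t_n, p_n); k2 = f(t_n + h/2, p_n + (h/2)·k1); k3 = f(t_n + h/2, p_n + (h/2)·k2); k4 = f(t_n + h, p_n + h·k3); p_{n+1} = p_n + (h/6)·(k1 + 2k2 + 2k3 + k4).
t=1.000000, p=-2.270000:
  k1 = f(1.000000, -2.270000) = -0.456594
  k2 = f(1.050000, -2.292830) = -0.474387
  k3 = f(1.050000, -2.293719) = -0.474654
  k4 = f(1.100000, -2.317465) = -0.492188
  p ← -2.270000 + (0.1/6)·(k1 + 2k2 + 2k3 + k4) = -2.317448
t=1.100000, p=-2.317448:
  k1 = f(1.100000, -2.317448) = -0.492183
  k2 = f(1.150000, -2.342057) = -0.509469
  k3 = f(1.150000, -2.342921) = -0.509728
  k4 = f(1.200000, -2.368421) = -0.526798
  p ← -2.317448 + (0.1/6)·(k1 + 2k2 + 2k3 + k4) = -2.368404
p(1.2) ≈ -2.3684

-2.3684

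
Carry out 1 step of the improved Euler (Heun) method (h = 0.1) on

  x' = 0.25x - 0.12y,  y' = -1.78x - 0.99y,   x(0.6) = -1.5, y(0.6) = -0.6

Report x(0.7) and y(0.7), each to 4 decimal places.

-1.5326, -0.2871

Heun on (x,y): k1 = f(t_n, state_n); k2 = f(t_n + h, state_n + h·k1); state_{n+1} = state_n + (h/2)·(k1 + k2).
0.600000: (-1.500000, -0.600000)
  k1 = (-0.303000, 3.264000)
  predictor → (-1.530300, -0.273600)
  k2 = (-0.349743, 2.994798)
  → (-1.532637, -0.287060)
(x(0.7), y(0.7)) ≈ (-1.5326, -0.2871)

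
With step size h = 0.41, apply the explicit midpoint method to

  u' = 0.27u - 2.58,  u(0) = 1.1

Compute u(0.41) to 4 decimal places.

0.1122

Midpoint: k1 = f(x_n, u_n); k2 = f(x_n + h/2, u_n + (h/2)·k1); u_{n+1} = u_n + h·k2.
x=0.000000, u=1.100000:
  k1 = f(0.000000, 1.100000) = -2.283000
  k2 = f(0.205000, 0.631985) = -2.409364
  u ← 1.100000 + 0.41·(-2.409364) = 0.112161
u(0.41) ≈ 0.1122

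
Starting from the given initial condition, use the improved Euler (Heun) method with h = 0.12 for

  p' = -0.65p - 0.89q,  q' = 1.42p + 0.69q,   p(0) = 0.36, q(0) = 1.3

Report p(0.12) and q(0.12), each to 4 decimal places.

Heun on (p,q): k1 = f(t_n, state_n); k2 = f(t_n + h, state_n + h·k1); state_{n+1} = state_n + (h/2)·(k1 + k2).
0.000000: (0.360000, 1.300000)
  k1 = (-1.391000, 1.408200)
  predictor → (0.193080, 1.468984)
  k2 = (-1.432898, 1.287773)
  → (0.190566, 1.461758)
(p(0.12), q(0.12)) ≈ (0.1906, 1.4618)

0.1906, 1.4618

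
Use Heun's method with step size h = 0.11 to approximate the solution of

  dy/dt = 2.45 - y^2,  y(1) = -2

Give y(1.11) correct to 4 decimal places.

-2.2096

Heun: k1 = f(t_n, y_n); k2 = f(t_n + h, y_n + h·k1); y_{n+1} = y_n + (h/2)·(k1 + k2).
t=1.000000, y=-2.000000:
  k1 = f(1.000000, -2.000000) = -1.550000
  k2 = f(1.110000, -2.170500) = -2.261070
  y ← -2.000000 + (0.11/2)·(-1.550000 + (-2.261070)) = -2.209609
y(1.11) ≈ -2.2096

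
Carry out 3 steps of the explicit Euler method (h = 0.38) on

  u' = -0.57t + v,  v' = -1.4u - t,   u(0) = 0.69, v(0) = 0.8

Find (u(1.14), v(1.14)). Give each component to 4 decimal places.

0.8203, -1.1016

Euler on (u,v): u_{n+1} = u_n + h·u', v_{n+1} = v_n + h·v'.
0.000000: (0.690000, 0.800000); f=(0.800000, -0.966000) → (0.994000, 0.432920)
0.380000: (0.994000, 0.432920); f=(0.216320, -1.771600) → (1.076202, -0.240288)
0.760000: (1.076202, -0.240288); f=(-0.673488, -2.266682) → (0.820276, -1.101627)
(u(1.14), v(1.14)) ≈ (0.8203, -1.1016)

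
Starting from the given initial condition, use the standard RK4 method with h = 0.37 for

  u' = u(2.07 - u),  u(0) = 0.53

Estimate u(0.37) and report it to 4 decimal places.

RK4: k1 = f(t_n, u_n); k2 = f(t_n + h/2, u_n + (h/2)·k1); k3 = f(t_n + h/2, u_n + (h/2)·k2); k4 = f(t_n + h, u_n + h·k3); u_{n+1} = u_n + (h/6)·(k1 + 2k2 + 2k3 + k4).
t=0.000000, u=0.530000:
  k1 = f(0.000000, 0.530000) = 0.816200
  k2 = f(0.185000, 0.680997) = 0.945907
  k3 = f(0.185000, 0.704993) = 0.962320
  k4 = f(0.370000, 0.886058) = 1.049041
  u ← 0.530000 + (0.37/6)·(k1 + 2k2 + 2k3 + k4) = 0.880371
u(0.37) ≈ 0.8804

0.8804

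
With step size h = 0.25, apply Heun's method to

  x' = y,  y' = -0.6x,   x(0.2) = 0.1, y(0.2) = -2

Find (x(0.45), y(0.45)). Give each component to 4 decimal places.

-0.4019, -1.9775

Heun on (x,y): k1 = f(t_n, state_n); k2 = f(t_n + h, state_n + h·k1); state_{n+1} = state_n + (h/2)·(k1 + k2).
0.200000: (0.100000, -2.000000)
  k1 = (-2.000000, -0.060000)
  predictor → (-0.400000, -2.015000)
  k2 = (-2.015000, 0.240000)
  → (-0.401875, -1.977500)
(x(0.45), y(0.45)) ≈ (-0.4019, -1.9775)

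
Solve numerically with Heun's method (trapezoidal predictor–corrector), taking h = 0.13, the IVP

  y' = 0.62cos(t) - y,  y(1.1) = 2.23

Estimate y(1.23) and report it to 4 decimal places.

Heun: k1 = f(t_n, y_n); k2 = f(t_n + h, y_n + h·k1); y_{n+1} = y_n + (h/2)·(k1 + k2).
t=1.100000, y=2.230000:
  k1 = f(1.100000, 2.230000) = -1.948770
  k2 = f(1.230000, 1.976660) = -1.769432
  y ← 2.230000 + (0.13/2)·(-1.948770 + (-1.769432)) = 1.988317
y(1.23) ≈ 1.9883

1.9883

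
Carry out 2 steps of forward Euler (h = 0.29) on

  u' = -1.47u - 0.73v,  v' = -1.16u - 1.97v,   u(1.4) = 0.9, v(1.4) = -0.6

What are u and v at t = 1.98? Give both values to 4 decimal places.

Euler on (u,v): u_{n+1} = u_n + h·u', v_{n+1} = v_n + h·v'.
1.400000: (0.900000, -0.600000); f=(-0.885000, 0.138000) → (0.643350, -0.559980)
1.690000: (0.643350, -0.559980); f=(-0.536939, 0.356875) → (0.487638, -0.456486)
(u(1.98), v(1.98)) ≈ (0.4876, -0.4565)

0.4876, -0.4565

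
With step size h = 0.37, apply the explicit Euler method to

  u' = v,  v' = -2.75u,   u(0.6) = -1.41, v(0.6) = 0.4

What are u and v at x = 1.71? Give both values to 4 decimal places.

Euler on (u,v): u_{n+1} = u_n + h·u', v_{n+1} = v_n + h·v'.
0.600000: (-1.410000, 0.400000); f=(0.400000, 3.877500) → (-1.262000, 1.834675)
0.970000: (-1.262000, 1.834675); f=(1.834675, 3.470500) → (-0.583170, 3.118760)
1.340000: (-0.583170, 3.118760); f=(3.118760, 1.603718) → (0.570771, 3.712136)
(u(1.71), v(1.71)) ≈ (0.5708, 3.7121)

0.5708, 3.7121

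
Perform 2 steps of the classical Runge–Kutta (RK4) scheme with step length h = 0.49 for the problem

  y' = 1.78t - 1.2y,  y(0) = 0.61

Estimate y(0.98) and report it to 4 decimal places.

RK4: k1 = f(t_n, y_n); k2 = f(t_n + h/2, y_n + (h/2)·k1); k3 = f(t_n + h/2, y_n + (h/2)·k2); k4 = f(t_n + h, y_n + h·k3); y_{n+1} = y_n + (h/6)·(k1 + 2k2 + 2k3 + k4).
t=0.000000, y=0.610000:
  k1 = f(0.000000, 0.610000) = -0.732000
  k2 = f(0.245000, 0.430660) = -0.080692
  k3 = f(0.245000, 0.590230) = -0.272177
  k4 = f(0.490000, 0.476633) = 0.300240
  y ← 0.610000 + (0.49/6)·(k1 + 2k2 + 2k3 + k4) = 0.517104
t=0.490000, y=0.517104:
  k1 = f(0.490000, 0.517104) = 0.251675
  k2 = f(0.735000, 0.578765) = 0.613782
  k3 = f(0.735000, 0.667481) = 0.507323
  k4 = f(0.980000, 0.765693) = 0.825569
  y ← 0.517104 + (0.49/6)·(k1 + 2k2 + 2k3 + k4) = 0.788193
y(0.98) ≈ 0.7882

0.7882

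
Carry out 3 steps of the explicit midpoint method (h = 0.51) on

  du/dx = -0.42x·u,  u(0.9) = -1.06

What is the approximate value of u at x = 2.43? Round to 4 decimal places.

-0.3615

Midpoint: k1 = f(x_n, u_n); k2 = f(x_n + h/2, u_n + (h/2)·k1); u_{n+1} = u_n + h·k2.
x=0.900000, u=-1.060000:
  k1 = f(0.900000, -1.060000) = 0.400680
  k2 = f(1.155000, -0.957827) = 0.464642
  u ← -1.060000 + 0.51·0.464642 = -0.823033
x=1.410000, u=-0.823033:
  k1 = f(1.410000, -0.823033) = 0.487400
  k2 = f(1.665000, -0.698746) = 0.488633
  u ← -0.823033 + 0.51·0.488633 = -0.573830
x=1.920000, u=-0.573830:
  k1 = f(1.920000, -0.573830) = 0.462736
  k2 = f(2.175000, -0.455832) = 0.416403
  u ← -0.573830 + 0.51·0.416403 = -0.361465
u(2.43) ≈ -0.3615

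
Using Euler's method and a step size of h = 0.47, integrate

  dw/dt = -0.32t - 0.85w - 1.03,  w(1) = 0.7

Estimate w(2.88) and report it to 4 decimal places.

-1.6131

Euler: w_{n+1} = w_n + h·f(t_n, w_n).
t=1.000000, w=0.700000: f=-1.945000 → w ← 0.700000 + 0.47·(-1.945000) = -0.214150
t=1.470000, w=-0.214150: f=-1.318372 → w ← -0.214150 + 0.47·(-1.318372) = -0.833785
t=1.940000, w=-0.833785: f=-0.942083 → w ← -0.833785 + 0.47·(-0.942083) = -1.276564
t=2.410000, w=-1.276564: f=-0.716121 → w ← -1.276564 + 0.47·(-0.716121) = -1.613141
w(2.88) ≈ -1.6131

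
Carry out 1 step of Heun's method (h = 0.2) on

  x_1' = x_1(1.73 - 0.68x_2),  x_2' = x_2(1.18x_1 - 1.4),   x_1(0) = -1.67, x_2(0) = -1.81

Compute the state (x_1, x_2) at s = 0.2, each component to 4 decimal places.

Heun on (x_1,x_2): k1 = f(s_n, state_n); k2 = f(s_n + h, state_n + h·k1); state_{n+1} = state_n + (h/2)·(k1 + k2).
0.000000: (-1.670000, -1.810000)
  k1 = (-4.944536, 6.100786)
  predictor → (-2.658907, -0.589843)
  k2 = (-5.666379, 2.676418)
  → (-2.731091, -0.932280)
(x_1(0.2), x_2(0.2)) ≈ (-2.7311, -0.9323)

-2.7311, -0.9323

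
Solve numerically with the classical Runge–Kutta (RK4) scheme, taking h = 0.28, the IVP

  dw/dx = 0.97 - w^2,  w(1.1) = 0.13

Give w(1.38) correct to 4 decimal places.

RK4: k1 = f(x_n, w_n); k2 = f(x_n + h/2, w_n + (h/2)·k1); k3 = f(x_n + h/2, w_n + (h/2)·k2); k4 = f(x_n + h, w_n + h·k3); w_{n+1} = w_n + (h/6)·(k1 + 2k2 + 2k3 + k4).
x=1.100000, w=0.130000:
  k1 = f(1.100000, 0.130000) = 0.953100
  k2 = f(1.240000, 0.263434) = 0.900603
  k3 = f(1.240000, 0.256084) = 0.904421
  k4 = f(1.380000, 0.383238) = 0.823129
  w ← 0.130000 + (0.28/6)·(k1 + 2k2 + 2k3 + k4) = 0.381360
w(1.38) ≈ 0.3814

0.3814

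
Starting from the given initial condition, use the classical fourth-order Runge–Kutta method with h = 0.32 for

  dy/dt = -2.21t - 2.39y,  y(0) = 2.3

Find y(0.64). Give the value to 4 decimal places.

0.2130

RK4: k1 = f(t_n, y_n); k2 = f(t_n + h/2, y_n + (h/2)·k1); k3 = f(t_n + h/2, y_n + (h/2)·k2); k4 = f(t_n + h, y_n + h·k3); y_{n+1} = y_n + (h/6)·(k1 + 2k2 + 2k3 + k4).
t=0.000000, y=2.300000:
  k1 = f(0.000000, 2.300000) = -5.497000
  k2 = f(0.160000, 1.420480) = -3.748547
  k3 = f(0.160000, 1.700232) = -4.417156
  k4 = f(0.320000, 0.886510) = -2.825959
  y ← 2.300000 + (0.32/6)·(k1 + 2k2 + 2k3 + k4) = 0.985101
t=0.320000, y=0.985101:
  k1 = f(0.320000, 0.985101) = -3.061590
  k2 = f(0.480000, 0.495246) = -2.244438
  k3 = f(0.480000, 0.625990) = -2.556917
  k4 = f(0.640000, 0.166887) = -1.813260
  y ← 0.985101 + (0.32/6)·(k1 + 2k2 + 2k3 + k4) = 0.212964
y(0.64) ≈ 0.2130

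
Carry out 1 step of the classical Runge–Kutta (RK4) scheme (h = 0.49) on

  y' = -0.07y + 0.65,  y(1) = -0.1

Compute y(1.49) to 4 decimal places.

RK4: k1 = f(x_n, y_n); k2 = f(x_n + h/2, y_n + (h/2)·k1); k3 = f(x_n + h/2, y_n + (h/2)·k2); k4 = f(x_n + h, y_n + h·k3); y_{n+1} = y_n + (h/6)·(k1 + 2k2 + 2k3 + k4).
x=1.000000, y=-0.100000:
  k1 = f(1.000000, -0.100000) = 0.657000
  k2 = f(1.245000, 0.060965) = 0.645732
  k3 = f(1.245000, 0.058204) = 0.645926
  k4 = f(1.490000, 0.216504) = 0.634845
  y ← -0.100000 + (0.49/6)·(k1 + 2k2 + 2k3 + k4) = 0.216471
y(1.49) ≈ 0.2165

0.2165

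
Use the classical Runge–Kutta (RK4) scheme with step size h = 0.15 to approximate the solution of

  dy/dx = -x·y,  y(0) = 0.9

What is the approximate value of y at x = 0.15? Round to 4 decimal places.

0.8899

RK4: k1 = f(x_n, y_n); k2 = f(x_n + h/2, y_n + (h/2)·k1); k3 = f(x_n + h/2, y_n + (h/2)·k2); k4 = f(x_n + h, y_n + h·k3); y_{n+1} = y_n + (h/6)·(k1 + 2k2 + 2k3 + k4).
x=0.000000, y=0.900000:
  k1 = f(0.000000, 0.900000) = 0.000000
  k2 = f(0.075000, 0.900000) = -0.067500
  k3 = f(0.075000, 0.894938) = -0.067120
  k4 = f(0.150000, 0.889932) = -0.133490
  y ← 0.900000 + (0.15/6)·(k1 + 2k2 + 2k3 + k4) = 0.889932
y(0.15) ≈ 0.8899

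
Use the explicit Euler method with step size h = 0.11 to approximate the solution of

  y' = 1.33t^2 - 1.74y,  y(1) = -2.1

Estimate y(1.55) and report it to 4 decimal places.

0.0869

Euler: y_{n+1} = y_n + h·f(t_n, y_n).
t=1.000000, y=-2.100000: f=4.984000 → y ← -2.100000 + 0.11·4.984000 = -1.551760
t=1.110000, y=-1.551760: f=4.338755 → y ← -1.551760 + 0.11·4.338755 = -1.074497
t=1.220000, y=-1.074497: f=3.849197 → y ← -1.074497 + 0.11·3.849197 = -0.651085
t=1.330000, y=-0.651085: f=3.485525 → y ← -0.651085 + 0.11·3.485525 = -0.267677
t=1.440000, y=-0.267677: f=3.223647 → y ← -0.267677 + 0.11·3.223647 = 0.086924
y(1.55) ≈ 0.0869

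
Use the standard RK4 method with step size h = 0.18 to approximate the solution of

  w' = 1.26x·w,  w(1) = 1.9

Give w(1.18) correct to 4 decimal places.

RK4: k1 = f(x_n, w_n); k2 = f(x_n + h/2, w_n + (h/2)·k1); k3 = f(x_n + h/2, w_n + (h/2)·k2); k4 = f(x_n + h, w_n + h·k3); w_{n+1} = w_n + (h/6)·(k1 + 2k2 + 2k3 + k4).
x=1.000000, w=1.900000:
  k1 = f(1.000000, 1.900000) = 2.394000
  k2 = f(1.090000, 2.115460) = 2.905373
  k3 = f(1.090000, 2.161484) = 2.968582
  k4 = f(1.180000, 2.434345) = 3.619384
  w ← 1.900000 + (0.18/6)·(k1 + 2k2 + 2k3 + k4) = 2.432839
w(1.18) ≈ 2.4328

2.4328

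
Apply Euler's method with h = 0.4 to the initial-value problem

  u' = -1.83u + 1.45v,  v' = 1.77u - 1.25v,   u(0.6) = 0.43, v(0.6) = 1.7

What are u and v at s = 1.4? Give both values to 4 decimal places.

0.9647, 1.3569

Euler on (u,v): u_{n+1} = u_n + h·u', v_{n+1} = v_n + h·v'.
0.600000: (0.430000, 1.700000); f=(1.678100, -1.363900) → (1.101240, 1.154440)
1.000000: (1.101240, 1.154440); f=(-0.341331, 0.506145) → (0.964708, 1.356898)
(u(1.4), v(1.4)) ≈ (0.9647, 1.3569)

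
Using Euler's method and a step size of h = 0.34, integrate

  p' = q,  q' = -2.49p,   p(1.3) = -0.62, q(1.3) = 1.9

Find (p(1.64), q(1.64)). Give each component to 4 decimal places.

0.0260, 2.4249

Euler on (p,q): p_{n+1} = p_n + h·p', q_{n+1} = q_n + h·q'.
1.300000: (-0.620000, 1.900000); f=(1.900000, 1.543800) → (0.026000, 2.424892)
(p(1.64), q(1.64)) ≈ (0.0260, 2.4249)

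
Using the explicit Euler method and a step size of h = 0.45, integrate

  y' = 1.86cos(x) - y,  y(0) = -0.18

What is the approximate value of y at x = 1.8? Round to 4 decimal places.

Euler: y_{n+1} = y_n + h·f(x_n, y_n).
x=0.000000, y=-0.180000: f=2.040000 → y ← -0.180000 + 0.45·2.040000 = 0.738000
x=0.450000, y=0.738000: f=0.936832 → y ← 0.738000 + 0.45·0.936832 = 1.159574
x=0.900000, y=1.159574: f=-0.003380 → y ← 1.159574 + 0.45·(-0.003380) = 1.158053
x=1.350000, y=1.158053: f=-0.750701 → y ← 1.158053 + 0.45·(-0.750701) = 0.820238
y(1.8) ≈ 0.8202

0.8202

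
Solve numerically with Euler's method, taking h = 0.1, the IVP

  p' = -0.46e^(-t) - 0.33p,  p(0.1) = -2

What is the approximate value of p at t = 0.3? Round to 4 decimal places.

Euler: p_{n+1} = p_n + h·f(t_n, p_n).
t=0.100000, p=-2.000000: f=0.243775 → p ← -2.000000 + 0.1·0.243775 = -1.975623
t=0.200000, p=-1.975623: f=0.275339 → p ← -1.975623 + 0.1·0.275339 = -1.948089
p(0.3) ≈ -1.9481

-1.9481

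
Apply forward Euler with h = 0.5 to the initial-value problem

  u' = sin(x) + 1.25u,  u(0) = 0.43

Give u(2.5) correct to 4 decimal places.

Euler: u_{n+1} = u_n + h·f(x_n, u_n).
x=0.000000, u=0.430000: f=0.537500 → u ← 0.430000 + 0.5·0.537500 = 0.698750
x=0.500000, u=0.698750: f=1.352863 → u ← 0.698750 + 0.5·1.352863 = 1.375182
x=1.000000, u=1.375182: f=2.560448 → u ← 1.375182 + 0.5·2.560448 = 2.655405
x=1.500000, u=2.655405: f=4.316752 → u ← 2.655405 + 0.5·4.316752 = 4.813781
x=2.000000, u=4.813781: f=6.926524 → u ← 4.813781 + 0.5·6.926524 = 8.277043
u(2.5) ≈ 8.2770

8.2770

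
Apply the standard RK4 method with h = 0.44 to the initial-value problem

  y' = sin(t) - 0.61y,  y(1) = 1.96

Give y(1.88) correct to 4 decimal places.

1.8026

RK4: k1 = f(t_n, y_n); k2 = f(t_n + h/2, y_n + (h/2)·k1); k3 = f(t_n + h/2, y_n + (h/2)·k2); k4 = f(t_n + h, y_n + h·k3); y_{n+1} = y_n + (h/6)·(k1 + 2k2 + 2k3 + k4).
t=1.000000, y=1.960000:
  k1 = f(1.000000, 1.960000) = -0.354129
  k2 = f(1.220000, 1.882092) = -0.208977
  k3 = f(1.220000, 1.914025) = -0.228456
  k4 = f(1.440000, 1.859479) = -0.142824
  y ← 1.960000 + (0.44/6)·(k1 + 2k2 + 2k3 + k4) = 1.859400
t=1.440000, y=1.859400:
  k1 = f(1.440000, 1.859400) = -0.142776
  k2 = f(1.660000, 1.827989) = -0.119050
  k3 = f(1.660000, 1.833209) = -0.122234
  k4 = f(1.880000, 1.805617) = -0.148850
  y ← 1.859400 + (0.44/6)·(k1 + 2k2 + 2k3 + k4) = 1.802626
y(1.88) ≈ 1.8026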